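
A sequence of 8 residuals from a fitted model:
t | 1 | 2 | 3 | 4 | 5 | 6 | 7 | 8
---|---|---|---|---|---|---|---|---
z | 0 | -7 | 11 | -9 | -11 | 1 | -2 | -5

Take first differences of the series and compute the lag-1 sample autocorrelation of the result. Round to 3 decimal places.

-0.528

First differences Δz: -7, 18, -20, -2, 12, -3, -3
Mean of differences = -0.7143
Numerator Σ(Δz_t−Δz̄)(Δz_{t+1}−Δz̄) = -493.9388
Denominator Σ(Δz_t−Δz̄)² = 935.4286
r_1(Δz) = -493.9388 / 935.4286 = -0.528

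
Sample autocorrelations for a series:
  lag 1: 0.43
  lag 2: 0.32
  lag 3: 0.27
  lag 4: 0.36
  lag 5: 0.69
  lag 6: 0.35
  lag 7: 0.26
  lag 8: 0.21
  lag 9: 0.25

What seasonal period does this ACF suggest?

The largest autocorrelation is r_5 = 0.69; the remaining lags stay at or below 0.43. The elevated value at lag 1 (0.43), dropping to 0.32 at lag 2, reflects decaying short-term dependence rather than seasonality.
The dominant spike at lag 5 indicates a seasonal period of 5.

5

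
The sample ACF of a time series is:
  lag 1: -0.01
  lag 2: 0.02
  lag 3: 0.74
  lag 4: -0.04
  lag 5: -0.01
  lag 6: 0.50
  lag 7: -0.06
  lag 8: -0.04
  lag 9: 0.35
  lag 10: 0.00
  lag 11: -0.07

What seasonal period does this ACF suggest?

3

The largest autocorrelation is r_3 = 0.74, with weaker echoes at lags 6 (0.50) and 9 (0.35); the remaining lags stay at or below 0.02.
The dominant spike at lag 3 indicates a seasonal period of 3.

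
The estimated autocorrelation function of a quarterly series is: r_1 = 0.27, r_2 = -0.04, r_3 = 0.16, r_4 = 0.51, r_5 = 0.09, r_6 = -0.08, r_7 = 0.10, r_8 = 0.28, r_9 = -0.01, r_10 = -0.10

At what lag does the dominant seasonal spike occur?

The largest autocorrelation is r_4 = 0.51, with a weaker echo at lag 8 (0.28); the remaining lags stay at or below 0.27.
The dominant spike at lag 4 indicates a seasonal period of 4.

4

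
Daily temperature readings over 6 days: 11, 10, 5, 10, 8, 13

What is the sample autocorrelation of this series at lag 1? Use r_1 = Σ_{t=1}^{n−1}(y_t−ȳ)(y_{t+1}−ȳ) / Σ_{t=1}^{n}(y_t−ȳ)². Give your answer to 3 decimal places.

-0.260

Mean ȳ = (11 + 10 + 5 + 10 + 8 + 13)/6 = 9.5000
Deviations from mean: 1.5000, 0.5000, -4.5000, 0.5000, -1.5000, 3.5000
Σ(y_t−ȳ)(y_{t+1}−ȳ) = (0.7500) + (-2.2500) + (-2.2500) + (-0.7500) + (-5.2500) = -9.7500
Denominator Σ(y_t−ȳ)² = 37.5000
r_1 = -9.7500 / 37.5000 = -0.260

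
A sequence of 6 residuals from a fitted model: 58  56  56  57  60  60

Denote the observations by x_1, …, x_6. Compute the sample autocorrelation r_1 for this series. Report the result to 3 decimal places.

0.444

Mean x̄ = (58 + 56 + 56 + 57 + 60 + 60)/6 = 57.8333
Deviations from mean: 0.1667, -1.8333, -1.8333, -0.8333, 2.1667, 2.1667
Σ(x_t−x̄)(x_{t+1}−x̄) = (-0.3056) + (3.3611) + (1.5278) + (-1.8056) + (4.6944) = 7.4722
Denominator Σ(x_t−x̄)² = 16.8333
r_1 = 7.4722 / 16.8333 = 0.444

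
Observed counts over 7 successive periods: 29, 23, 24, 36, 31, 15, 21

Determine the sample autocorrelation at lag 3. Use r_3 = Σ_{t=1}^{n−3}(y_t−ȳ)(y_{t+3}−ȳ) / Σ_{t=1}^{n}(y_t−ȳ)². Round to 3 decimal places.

Mean ȳ = (29 + 23 + 24 + 36 + 31 + 15 + 21)/7 = 25.5714
Deviations from mean: 3.4286, -2.5714, -1.5714, 10.4286, 5.4286, -10.5714, -4.5714
Numerator Σ_{t=1}^{4}(y_t−ȳ)(y_{t+3}−ȳ) = -9.2653
Denominator Σ(y_t−ȳ)² = 291.7143
r_3 = -9.2653 / 291.7143 = -0.032

-0.032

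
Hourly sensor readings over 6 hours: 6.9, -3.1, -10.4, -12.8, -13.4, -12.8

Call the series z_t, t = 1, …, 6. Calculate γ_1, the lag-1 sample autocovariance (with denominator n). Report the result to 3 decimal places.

Mean z̄ = (6.9 − 3.1 − 10.4 − 12.8 − 13.4 − 12.8)/6 = -7.6000
Deviations: 14.5000, 4.5000, -2.8000, -5.2000, -5.8000, -5.2000
Σ_{t=1}^{5}(z_t−z̄)(z_{t+1}−z̄) = 127.5300
γ_1 = 127.5300 / 6 = 21.255

21.255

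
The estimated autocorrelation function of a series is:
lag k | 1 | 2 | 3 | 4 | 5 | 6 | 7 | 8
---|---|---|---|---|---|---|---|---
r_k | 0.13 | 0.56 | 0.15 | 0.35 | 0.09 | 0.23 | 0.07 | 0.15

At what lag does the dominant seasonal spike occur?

2

The largest autocorrelation is r_2 = 0.56, with weaker echoes at lags 4 (0.35) and 6 (0.23); the remaining lags stay at or below 0.15.
The dominant spike at lag 2 indicates a seasonal period of 2.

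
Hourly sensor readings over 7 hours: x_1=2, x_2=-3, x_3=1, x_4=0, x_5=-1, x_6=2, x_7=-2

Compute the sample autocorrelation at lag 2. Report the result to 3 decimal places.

0.129

Mean x̄ = (2 − 3 + 1 + 0 − 1 + 2 − 2)/7 = -0.1429
Deviations from mean: 2.1429, -2.8571, 1.1429, 0.1429, -0.8571, 2.1429, -1.8571
Σ(x_t−x̄)(x_{t+2}−x̄) = (2.4490) + (-0.4082) + (-0.9796) + (0.3061) + (1.5918) = 2.9592
Denominator Σ(x_t−x̄)² = 22.8571
r_2 = 2.9592 / 22.8571 = 0.129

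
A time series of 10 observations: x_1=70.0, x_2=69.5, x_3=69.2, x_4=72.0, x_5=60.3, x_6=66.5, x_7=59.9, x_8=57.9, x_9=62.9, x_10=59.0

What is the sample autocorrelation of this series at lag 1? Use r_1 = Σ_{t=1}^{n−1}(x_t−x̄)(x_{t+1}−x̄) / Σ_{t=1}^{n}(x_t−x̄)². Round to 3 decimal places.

0.342

Mean x̄ = (70.0 + 69.5 + 69.2 + 72.0 + 60.3 + 66.5 + 59.9 + 57.9 + 62.9 + 59.0)/10 = 64.7200
Numerator Σ_{t=1}^{9}(x_t−x̄)(x_{t+1}−x̄) = 86.3376
Denominator Σ(x_t−x̄)² = 252.2760
r_1 = 86.3376 / 252.2760 = 0.342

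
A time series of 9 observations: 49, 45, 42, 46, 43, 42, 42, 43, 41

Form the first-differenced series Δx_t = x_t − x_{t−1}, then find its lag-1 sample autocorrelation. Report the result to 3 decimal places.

First differences Δx: -4, -3, 4, -3, -1, 0, 1, -2
Mean of differences = -1.0000
Numerator Σ(Δx_t−Δx̄)(Δx_{t+1}−Δx̄) = -14.0000
Denominator Σ(Δx_t−Δx̄)² = 48.0000
r_1(Δx) = -14.0000 / 48.0000 = -0.292

-0.292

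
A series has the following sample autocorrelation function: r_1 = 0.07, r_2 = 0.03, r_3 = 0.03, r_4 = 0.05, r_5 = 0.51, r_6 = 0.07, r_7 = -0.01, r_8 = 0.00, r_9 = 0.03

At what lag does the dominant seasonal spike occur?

5

The largest autocorrelation is r_5 = 0.51; the remaining lags stay at or below 0.07.
The dominant spike at lag 5 indicates a seasonal period of 5.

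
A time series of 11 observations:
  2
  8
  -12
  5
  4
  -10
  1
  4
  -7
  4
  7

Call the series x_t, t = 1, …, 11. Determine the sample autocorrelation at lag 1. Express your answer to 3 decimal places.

-0.401

Mean x̄ = (2 + 8 − 12 + 5 + 4 − 10 + 1 + 4 − 7 + 4 + 7)/11 = 0.5455
Numerator Σ_{t=1}^{10}(x_t−x̄)(x_{t+1}−x̄) = -192.6612
Denominator Σ(x_t−x̄)² = 480.7273
r_1 = -192.6612 / 480.7273 = -0.401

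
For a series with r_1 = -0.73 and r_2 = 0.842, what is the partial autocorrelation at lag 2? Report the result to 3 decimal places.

0.662

φ_{22} = (r_2 − r_1²) / (1 − r_1²)
r_1² = (-0.73)² = 0.5329
Numerator = 0.842 − 0.5329 = 0.3091; denominator = 1 − 0.5329 = 0.4671
φ_{22} = 0.3091 / 0.4671 = 0.662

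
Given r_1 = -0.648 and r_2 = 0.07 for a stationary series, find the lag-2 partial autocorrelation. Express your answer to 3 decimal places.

φ_{22} = (r_2 − r_1²) / (1 − r_1²)
r_1² = (-0.648)² = 0.419904
Numerator = 0.07 − 0.4199 = -0.3499; denominator = 1 − 0.4199 = 0.5801
φ_{22} = -0.3499 / 0.5801 = -0.603

-0.603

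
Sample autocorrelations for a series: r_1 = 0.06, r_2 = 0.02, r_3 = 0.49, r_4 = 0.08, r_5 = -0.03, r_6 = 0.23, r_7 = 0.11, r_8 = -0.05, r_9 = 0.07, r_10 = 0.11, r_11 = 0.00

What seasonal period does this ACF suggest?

3

The largest autocorrelation is r_3 = 0.49, with a weaker echo at lag 6 (0.23); the remaining lags stay at or below 0.11.
The dominant spike at lag 3 indicates a seasonal period of 3.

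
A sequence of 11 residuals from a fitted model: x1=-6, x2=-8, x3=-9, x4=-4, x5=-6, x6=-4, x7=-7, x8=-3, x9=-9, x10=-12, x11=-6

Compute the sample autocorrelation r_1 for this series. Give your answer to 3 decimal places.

-0.033

Mean x̄ = (-6 − 8 − 9 − 4 − 6 − 4 − 7 − 3 − 9 − 12 − 6)/11 = -6.7273
Numerator Σ_{t=1}^{10}(x_t−x̄)(x_{t+1}−x̄) = -2.3471
Denominator Σ(x_t−x̄)² = 70.1818
r_1 = -2.3471 / 70.1818 = -0.033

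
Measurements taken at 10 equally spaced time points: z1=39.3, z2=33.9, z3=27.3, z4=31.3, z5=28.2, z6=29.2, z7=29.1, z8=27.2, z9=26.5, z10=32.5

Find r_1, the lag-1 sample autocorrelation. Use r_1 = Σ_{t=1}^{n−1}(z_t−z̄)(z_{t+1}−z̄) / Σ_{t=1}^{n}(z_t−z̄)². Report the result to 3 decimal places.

Mean z̄ = (39.3 + 33.9 + 27.3 + 31.3 + 28.2 + 29.2 + 29.1 + 27.2 + 26.5 + 32.5)/10 = 30.4500
Numerator Σ_{t=1}^{9}(z_t−z̄)(z_{t+1}−z̄) = 28.7025
Denominator Σ(z_t−z̄)² = 139.6850
r_1 = 28.7025 / 139.6850 = 0.205

0.205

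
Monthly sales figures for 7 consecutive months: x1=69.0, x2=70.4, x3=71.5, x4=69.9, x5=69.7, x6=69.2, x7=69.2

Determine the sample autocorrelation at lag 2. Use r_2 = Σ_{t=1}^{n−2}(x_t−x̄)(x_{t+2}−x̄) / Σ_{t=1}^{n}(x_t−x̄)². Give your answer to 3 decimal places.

Mean x̄ = (69.0 + 70.4 + 71.5 + 69.9 + 69.7 + 69.2 + 69.2)/7 = 69.8429
Numerator Σ_{t=1}^{5}(x_t−x̄)(x_{t+2}−x̄) = -1.5465
Denominator Σ(x_t−x̄)² = 4.6171
r_2 = -1.5465 / 4.6171 = -0.335

-0.335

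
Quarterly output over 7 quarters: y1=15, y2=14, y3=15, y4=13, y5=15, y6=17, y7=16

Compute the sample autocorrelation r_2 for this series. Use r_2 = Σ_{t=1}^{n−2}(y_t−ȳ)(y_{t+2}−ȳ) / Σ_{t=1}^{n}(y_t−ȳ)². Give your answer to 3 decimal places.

Mean ȳ = (15 + 14 + 15 + 13 + 15 + 17 + 16)/7 = 15.0000
Deviations from mean: 0.0000, -1.0000, 0.0000, -2.0000, 0.0000, 2.0000, 1.0000
Σ(y_t−ȳ)(y_{t+2}−ȳ) = (0.0000) + (2.0000) + (0.0000) + (-4.0000) + (0.0000) = -2.0000
Denominator Σ(y_t−ȳ)² = 10.0000
r_2 = -2.0000 / 10.0000 = -0.200

-0.200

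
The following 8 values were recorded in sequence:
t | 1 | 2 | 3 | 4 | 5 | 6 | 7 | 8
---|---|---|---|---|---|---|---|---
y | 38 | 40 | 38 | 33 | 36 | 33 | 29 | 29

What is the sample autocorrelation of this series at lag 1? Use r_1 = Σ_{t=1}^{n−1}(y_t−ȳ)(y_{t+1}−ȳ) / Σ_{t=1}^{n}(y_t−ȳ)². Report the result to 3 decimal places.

Mean ȳ = (38 + 40 + 38 + 33 + 36 + 33 + 29 + 29)/8 = 34.5000
Σ(y_t−ȳ)(y_{t+1}−ȳ) = (19.2500) + (19.2500) + (-5.2500) + (-2.2500) + (-2.2500) + (8.2500) + (30.2500) = 67.2500
Denominator Σ(y_t−ȳ)² = 122.0000
r_1 = 67.2500 / 122.0000 = 0.551

0.551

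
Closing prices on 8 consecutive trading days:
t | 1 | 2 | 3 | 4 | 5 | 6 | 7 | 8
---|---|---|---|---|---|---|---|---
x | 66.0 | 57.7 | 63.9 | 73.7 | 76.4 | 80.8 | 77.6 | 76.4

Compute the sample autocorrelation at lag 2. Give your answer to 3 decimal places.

Mean x̄ = (66.0 + 57.7 + 63.9 + 73.7 + 76.4 + 80.8 + 77.6 + 76.4)/8 = 71.5625
Deviations from mean: -5.5625, -13.8625, -7.6625, 2.1375, 4.8375, 9.2375, 6.0375, 4.8375
Numerator Σ_{t=1}^{6}(x_t−x̄)(x_{t+2}−x̄) = 69.5622
Denominator Σ(x_t−x̄)² = 454.9788
r_2 = 69.5622 / 454.9788 = 0.153

0.153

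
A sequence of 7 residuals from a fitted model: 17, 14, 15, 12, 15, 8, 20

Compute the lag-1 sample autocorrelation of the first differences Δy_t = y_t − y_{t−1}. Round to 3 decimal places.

First differences Δy: -3, 1, -3, 3, -7, 12
Mean of differences = 0.5000
Numerator Σ(Δy_t−Δȳ)(Δy_{t+1}−Δȳ) = -117.2500
Denominator Σ(Δy_t−Δȳ)² = 219.5000
r_1(Δy) = -117.2500 / 219.5000 = -0.534

-0.534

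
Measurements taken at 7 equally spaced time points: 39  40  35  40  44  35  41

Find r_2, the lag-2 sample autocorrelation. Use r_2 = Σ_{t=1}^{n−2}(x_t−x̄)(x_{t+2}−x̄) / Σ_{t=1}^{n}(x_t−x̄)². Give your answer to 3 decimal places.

-0.212

Mean x̄ = (39 + 40 + 35 + 40 + 44 + 35 + 41)/7 = 39.1429
Σ(x_t−x̄)(x_{t+2}−x̄) = (0.5918) + (0.7347) + (-20.1224) + (-3.5510) + (9.0204) = -13.3265
Denominator Σ(x_t−x̄)² = 62.8571
r_2 = -13.3265 / 62.8571 = -0.212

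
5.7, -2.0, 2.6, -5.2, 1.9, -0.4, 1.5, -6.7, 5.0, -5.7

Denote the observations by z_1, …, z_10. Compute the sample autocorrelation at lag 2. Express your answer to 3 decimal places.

Mean z̄ = (5.7 − 2.0 + 2.6 − 5.2 + 1.9 − 0.4 + 1.5 − 6.7 + 5.0 − 5.7)/10 = -0.3300
Numerator Σ_{t=1}^{8}(z_t−z̄)(z_{t+2}−z̄) = 81.1632
Denominator Σ(z_t−z̄)² = 177.6010
r_2 = 81.1632 / 177.6010 = 0.457

0.457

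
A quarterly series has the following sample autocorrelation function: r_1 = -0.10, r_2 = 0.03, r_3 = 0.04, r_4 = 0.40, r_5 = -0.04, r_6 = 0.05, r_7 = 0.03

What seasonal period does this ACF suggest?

The largest autocorrelation is r_4 = 0.40; the remaining lags stay at or below 0.05.
The dominant spike at lag 4 indicates a seasonal period of 4.

4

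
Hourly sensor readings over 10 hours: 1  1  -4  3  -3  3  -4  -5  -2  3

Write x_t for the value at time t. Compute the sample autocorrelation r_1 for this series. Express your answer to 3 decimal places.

-0.310

Mean x̄ = (1 + 1 − 4 + 3 − 3 + 3 − 4 − 5 − 2 + 3)/10 = -0.7000
Numerator Σ_{t=1}^{9}(x_t−x̄)(x_{t+1}−x̄) = -29.1900
Denominator Σ(x_t−x̄)² = 94.1000
r_1 = -29.1900 / 94.1000 = -0.310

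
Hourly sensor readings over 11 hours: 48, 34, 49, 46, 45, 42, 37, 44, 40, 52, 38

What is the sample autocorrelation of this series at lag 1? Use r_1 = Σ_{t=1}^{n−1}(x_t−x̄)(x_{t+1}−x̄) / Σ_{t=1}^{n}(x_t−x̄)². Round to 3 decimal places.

Mean x̄ = (48 + 34 + 49 + 46 + 45 + 42 + 37 + 44 + 40 + 52 + 38)/11 = 43.1818
Numerator Σ_{t=1}^{10}(x_t−x̄)(x_{t+1}−x̄) = -152.3967
Denominator Σ(x_t−x̄)² = 307.6364
r_1 = -152.3967 / 307.6364 = -0.495

-0.495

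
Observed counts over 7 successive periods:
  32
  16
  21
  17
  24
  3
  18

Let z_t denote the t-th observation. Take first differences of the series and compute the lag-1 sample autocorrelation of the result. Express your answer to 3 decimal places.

First differences Δz: -16, 5, -4, 7, -21, 15
Mean of differences = -2.3333
Numerator Σ(Δz_t−Δz̄)(Δz_{t+1}−Δz̄) = -625.7778
Denominator Σ(Δz_t−Δz̄)² = 979.3333
r_1(Δz) = -625.7778 / 979.3333 = -0.639

-0.639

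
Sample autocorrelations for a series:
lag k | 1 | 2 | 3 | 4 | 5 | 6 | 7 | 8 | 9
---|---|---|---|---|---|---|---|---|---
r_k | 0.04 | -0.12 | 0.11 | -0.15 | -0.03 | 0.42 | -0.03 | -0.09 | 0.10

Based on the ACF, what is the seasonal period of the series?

The largest autocorrelation is r_6 = 0.42; the remaining lags stay at or below 0.11.
The dominant spike at lag 6 indicates a seasonal period of 6.

6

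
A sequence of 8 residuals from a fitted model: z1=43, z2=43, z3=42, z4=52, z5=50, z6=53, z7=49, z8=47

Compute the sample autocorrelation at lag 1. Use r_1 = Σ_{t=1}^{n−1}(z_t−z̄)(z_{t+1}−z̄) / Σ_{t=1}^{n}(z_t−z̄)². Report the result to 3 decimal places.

Mean z̄ = (43 + 43 + 42 + 52 + 50 + 53 + 49 + 47)/8 = 47.3750
Deviations from mean: -4.3750, -4.3750, -5.3750, 4.6250, 2.6250, 5.6250, 1.6250, -0.3750
Σ(z_t−z̄)(z_{t+1}−z̄) = (19.1406) + (23.5156) + (-24.8594) + (12.1406) + (14.7656) + (9.1406) + (-0.6094) = 53.2344
Denominator Σ(z_t−z̄)² = 129.8750
r_1 = 53.2344 / 129.8750 = 0.410

0.410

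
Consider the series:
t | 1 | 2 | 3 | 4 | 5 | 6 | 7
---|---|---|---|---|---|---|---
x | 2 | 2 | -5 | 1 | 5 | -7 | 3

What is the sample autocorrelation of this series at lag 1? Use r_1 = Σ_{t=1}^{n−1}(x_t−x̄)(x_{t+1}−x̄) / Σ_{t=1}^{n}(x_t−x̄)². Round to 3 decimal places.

Mean x̄ = (2 + 2 − 5 + 1 + 5 − 7 + 3)/7 = 0.1429
Deviations from mean: 1.8571, 1.8571, -5.1429, 0.8571, 4.8571, -7.1429, 2.8571
Numerator Σ_{t=1}^{6}(x_t−x̄)(x_{t+1}−x̄) = -61.4490
Denominator Σ(x_t−x̄)² = 116.8571
r_1 = -61.4490 / 116.8571 = -0.526

-0.526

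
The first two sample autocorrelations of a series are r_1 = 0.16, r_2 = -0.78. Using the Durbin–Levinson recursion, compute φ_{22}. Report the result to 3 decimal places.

-0.827

φ_{22} = (r_2 − r_1²) / (1 − r_1²)
r_1² = (0.16)² = 0.0256
Numerator = -0.78 − 0.0256 = -0.8056; denominator = 1 − 0.0256 = 0.9744
φ_{22} = -0.8056 / 0.9744 = -0.827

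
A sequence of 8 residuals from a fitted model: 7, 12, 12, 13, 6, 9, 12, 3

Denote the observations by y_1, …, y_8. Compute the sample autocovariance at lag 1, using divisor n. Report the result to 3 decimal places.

-2.195

Mean ȳ = (7 + 12 + 12 + 13 + 6 + 9 + 12 + 3)/8 = 9.2500
Σ_{t=1}^{7}(y_t−ȳ)(y_{t+1}−ȳ) = -17.5625
γ_1 = -17.5625 / 8 = -2.195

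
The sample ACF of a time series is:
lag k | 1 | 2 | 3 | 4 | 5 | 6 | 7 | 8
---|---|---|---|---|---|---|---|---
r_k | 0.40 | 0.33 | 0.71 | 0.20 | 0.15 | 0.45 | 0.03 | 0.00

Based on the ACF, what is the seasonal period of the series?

The largest autocorrelation is r_3 = 0.71, with a weaker echo at lag 6 (0.45); the remaining lags stay at or below 0.40. The elevated value at lag 1 (0.40), dropping to 0.33 at lag 2, reflects decaying short-term dependence rather than seasonality.
The dominant spike at lag 3 indicates a seasonal period of 3.

3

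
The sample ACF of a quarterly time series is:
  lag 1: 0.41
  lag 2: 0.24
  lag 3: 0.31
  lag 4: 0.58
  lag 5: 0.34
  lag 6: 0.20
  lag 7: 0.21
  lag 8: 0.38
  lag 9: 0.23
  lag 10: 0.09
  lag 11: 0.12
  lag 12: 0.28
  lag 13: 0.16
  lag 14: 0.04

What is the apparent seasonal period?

The largest autocorrelation is r_4 = 0.58; the remaining lags stay at or below 0.41. The elevated value at lag 1 (0.41), dropping to 0.24 at lag 2, reflects decaying short-term dependence rather than seasonality.
The dominant spike at lag 4 indicates a seasonal period of 4.

4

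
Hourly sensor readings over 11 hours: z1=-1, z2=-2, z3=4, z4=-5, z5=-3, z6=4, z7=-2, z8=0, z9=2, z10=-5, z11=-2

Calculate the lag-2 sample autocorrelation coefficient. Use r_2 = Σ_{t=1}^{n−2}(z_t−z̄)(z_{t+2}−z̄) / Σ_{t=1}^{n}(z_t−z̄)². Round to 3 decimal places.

-0.300

Mean z̄ = (-1 − 2 + 4 − 5 − 3 + 4 − 2 + 0 + 2 − 5 − 2)/11 = -0.9091
Numerator Σ_{t=1}^{9}(z_t−z̄)(z_{t+2}−z̄) = -29.6529
Denominator Σ(z_t−z̄)² = 98.9091
r_2 = -29.6529 / 98.9091 = -0.300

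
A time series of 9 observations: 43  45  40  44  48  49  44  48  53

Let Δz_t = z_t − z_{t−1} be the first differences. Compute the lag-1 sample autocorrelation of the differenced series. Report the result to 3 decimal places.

-0.176

First differences Δz: 2, -5, 4, 4, 1, -5, 4, 5
Mean of differences = 1.2500
Numerator Σ(Δz_t−Δz̄)(Δz_{t+1}−Δz̄) = -20.3125
Denominator Σ(Δz_t−Δz̄)² = 115.5000
r_1(Δz) = -20.3125 / 115.5000 = -0.176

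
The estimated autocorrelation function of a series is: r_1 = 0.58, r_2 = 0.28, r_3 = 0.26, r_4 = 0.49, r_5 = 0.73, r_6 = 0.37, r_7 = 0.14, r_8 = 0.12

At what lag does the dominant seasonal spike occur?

5

The largest autocorrelation is r_5 = 0.73; the remaining lags stay at or below 0.58. The elevated value at lag 1 (0.58), dropping to 0.28 at lag 2, reflects decaying short-term dependence rather than seasonality.
The dominant spike at lag 5 indicates a seasonal period of 5.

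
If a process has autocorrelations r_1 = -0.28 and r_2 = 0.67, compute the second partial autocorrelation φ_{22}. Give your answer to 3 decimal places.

0.642

φ_{22} = (r_2 − r_1²) / (1 − r_1²)
r_1² = (-0.28)² = 0.0784
Numerator = 0.67 − 0.0784 = 0.5916; denominator = 1 − 0.0784 = 0.9216
φ_{22} = 0.5916 / 0.9216 = 0.642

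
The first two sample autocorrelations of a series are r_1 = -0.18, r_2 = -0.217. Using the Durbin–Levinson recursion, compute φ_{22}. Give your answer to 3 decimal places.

-0.258

φ_{22} = (r_2 − r_1²) / (1 − r_1²)
r_1² = (-0.18)² = 0.0324
Numerator = -0.217 − 0.0324 = -0.2494; denominator = 1 − 0.0324 = 0.9676
φ_{22} = -0.2494 / 0.9676 = -0.258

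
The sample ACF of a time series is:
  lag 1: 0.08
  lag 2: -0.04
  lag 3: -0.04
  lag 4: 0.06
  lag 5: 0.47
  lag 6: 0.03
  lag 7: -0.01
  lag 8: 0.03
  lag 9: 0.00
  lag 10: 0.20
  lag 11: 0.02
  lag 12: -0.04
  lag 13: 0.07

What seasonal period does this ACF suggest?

5

The largest autocorrelation is r_5 = 0.47, with a weaker echo at lag 10 (0.20); the remaining lags stay at or below 0.08.
The dominant spike at lag 5 indicates a seasonal period of 5.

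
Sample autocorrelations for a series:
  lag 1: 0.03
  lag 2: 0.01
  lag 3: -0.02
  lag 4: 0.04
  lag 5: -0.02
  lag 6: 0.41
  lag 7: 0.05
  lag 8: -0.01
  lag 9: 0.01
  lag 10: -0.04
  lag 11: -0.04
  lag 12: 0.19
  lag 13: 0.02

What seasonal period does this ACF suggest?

The largest autocorrelation is r_6 = 0.41, with a weaker echo at lag 12 (0.19); the remaining lags stay at or below 0.05.
The dominant spike at lag 6 indicates a seasonal period of 6.

6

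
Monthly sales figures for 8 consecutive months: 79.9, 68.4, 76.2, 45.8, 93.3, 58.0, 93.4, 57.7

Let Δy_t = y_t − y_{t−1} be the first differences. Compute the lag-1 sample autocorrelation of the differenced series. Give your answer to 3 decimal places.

-0.833

First differences Δy: -11.5, 7.8, -30.4, 47.5, -35.3, 35.4, -35.7
Mean of differences = -3.1714
Numerator Σ(Δy_t−Δȳ)(Δy_{t+1}−Δȳ) = -5891.7422
Denominator Σ(Δy_t−Δȳ)² = 7076.8343
r_1(Δy) = -5891.7422 / 7076.8343 = -0.833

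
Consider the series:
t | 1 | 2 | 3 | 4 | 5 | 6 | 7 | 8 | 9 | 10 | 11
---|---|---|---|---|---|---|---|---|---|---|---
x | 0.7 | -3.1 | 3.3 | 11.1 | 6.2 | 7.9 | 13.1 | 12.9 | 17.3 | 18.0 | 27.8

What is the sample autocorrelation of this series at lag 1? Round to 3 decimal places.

0.559

Mean x̄ = (0.7 − 3.1 + 3.3 + 11.1 + 6.2 + 7.9 + 13.1 + 12.9 + 17.3 + 18.0 + 27.8)/11 = 10.4727
Numerator Σ_{t=1}^{10}(x_t−x̄)(x_{t+1}−x̄) = 431.8165
Denominator Σ(x_t−x̄)² = 772.7418
r_1 = 431.8165 / 772.7418 = 0.559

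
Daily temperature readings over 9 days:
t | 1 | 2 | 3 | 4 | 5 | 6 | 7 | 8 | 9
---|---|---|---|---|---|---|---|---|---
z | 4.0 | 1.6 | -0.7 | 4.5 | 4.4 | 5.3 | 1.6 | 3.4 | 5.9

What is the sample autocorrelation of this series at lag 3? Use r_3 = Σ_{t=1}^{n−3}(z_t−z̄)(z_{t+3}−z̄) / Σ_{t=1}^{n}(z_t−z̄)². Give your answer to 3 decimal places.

-0.166

Mean z̄ = (4.0 + 1.6 − 0.7 + 4.5 + 4.4 + 5.3 + 1.6 + 3.4 + 5.9)/9 = 3.3333
Σ(z_t−z̄)(z_{t+3}−z̄) = (0.7778) + (-1.8489) + (-7.9322) + (-2.0222) + (0.0711) + (5.0478) = -5.9067
Denominator Σ(z_t−z̄)² = 35.6800
r_3 = -5.9067 / 35.6800 = -0.166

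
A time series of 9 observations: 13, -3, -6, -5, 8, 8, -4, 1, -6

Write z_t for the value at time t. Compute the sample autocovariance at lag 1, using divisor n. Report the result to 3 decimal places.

-0.975

Mean z̄ = (13 − 3 − 6 − 5 + 8 + 8 − 4 + 1 − 6)/9 = 0.6667
Σ_{t=1}^{8}(z_t−z̄)(z_{t+1}−z̄) = -8.7778
γ_1 = -8.7778 / 9 = -0.975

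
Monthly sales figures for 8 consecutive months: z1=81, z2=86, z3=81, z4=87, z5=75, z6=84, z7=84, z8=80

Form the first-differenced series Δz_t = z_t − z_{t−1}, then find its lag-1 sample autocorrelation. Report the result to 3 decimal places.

First differences Δz: 5, -5, 6, -12, 9, 0, -4
Mean of differences = -0.1429
Numerator Σ(Δz_t−Δz̄)(Δz_{t+1}−Δz̄) = -235.3061
Denominator Σ(Δz_t−Δz̄)² = 326.8571
r_1(Δz) = -235.3061 / 326.8571 = -0.720

-0.720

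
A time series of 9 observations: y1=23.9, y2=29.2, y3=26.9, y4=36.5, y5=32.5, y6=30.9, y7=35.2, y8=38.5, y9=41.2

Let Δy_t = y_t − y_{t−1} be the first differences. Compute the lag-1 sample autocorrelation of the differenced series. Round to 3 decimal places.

First differences Δy: 5.3, -2.3, 9.6, -4.0, -1.6, 4.3, 3.3, 2.7
Mean of differences = 2.1625
Numerator Σ(Δy_t−Δȳ)(Δy_{t+1}−Δȳ) = -74.8377
Denominator Σ(Δy_t−Δȳ)² = 143.3588
r_1(Δy) = -74.8377 / 143.3588 = -0.522

-0.522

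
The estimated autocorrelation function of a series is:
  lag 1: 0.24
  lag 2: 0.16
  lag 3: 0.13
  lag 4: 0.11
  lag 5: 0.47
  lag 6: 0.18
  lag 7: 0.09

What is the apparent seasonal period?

The largest autocorrelation is r_5 = 0.47; the remaining lags stay at or below 0.24. The elevated value at lag 1 (0.24), dropping to 0.16 at lag 2, reflects decaying short-term dependence rather than seasonality.
The dominant spike at lag 5 indicates a seasonal period of 5.

5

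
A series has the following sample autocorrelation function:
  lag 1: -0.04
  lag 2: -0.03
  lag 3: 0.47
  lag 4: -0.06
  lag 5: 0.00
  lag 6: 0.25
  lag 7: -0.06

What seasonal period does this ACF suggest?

3

The largest autocorrelation is r_3 = 0.47, with a weaker echo at lag 6 (0.25); the remaining lags stay at or below 0.00.
The dominant spike at lag 3 indicates a seasonal period of 3.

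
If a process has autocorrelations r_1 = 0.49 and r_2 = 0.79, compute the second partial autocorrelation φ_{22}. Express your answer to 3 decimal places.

0.724

φ_{22} = (r_2 − r_1²) / (1 − r_1²)
r_1² = (0.49)² = 0.2401
Numerator = 0.79 − 0.2401 = 0.5499; denominator = 1 − 0.2401 = 0.7599
φ_{22} = 0.5499 / 0.7599 = 0.724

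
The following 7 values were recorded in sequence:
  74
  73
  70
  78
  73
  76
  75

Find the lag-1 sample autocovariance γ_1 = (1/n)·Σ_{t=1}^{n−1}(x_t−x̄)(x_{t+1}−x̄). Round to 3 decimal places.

Mean x̄ = (74 + 73 + 70 + 78 + 73 + 76 + 75)/7 = 74.1429
Deviations: -0.1429, -1.1429, -4.1429, 3.8571, -1.1429, 1.8571, 0.8571
Σ_{t=1}^{6}(x_t−x̄)(x_{t+1}−x̄) = -16.0204
γ_1 = -16.0204 / 7 = -2.289

-2.289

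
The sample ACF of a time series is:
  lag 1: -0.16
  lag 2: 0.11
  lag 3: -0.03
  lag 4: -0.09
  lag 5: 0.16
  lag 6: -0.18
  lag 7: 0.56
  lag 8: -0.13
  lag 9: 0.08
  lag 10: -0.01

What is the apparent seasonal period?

7

The largest autocorrelation is r_7 = 0.56; the remaining lags stay at or below 0.16.
The dominant spike at lag 7 indicates a seasonal period of 7.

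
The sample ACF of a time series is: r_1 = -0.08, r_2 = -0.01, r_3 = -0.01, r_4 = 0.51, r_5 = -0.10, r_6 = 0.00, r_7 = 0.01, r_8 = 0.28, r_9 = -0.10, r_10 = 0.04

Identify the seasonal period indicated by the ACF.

The largest autocorrelation is r_4 = 0.51, with a weaker echo at lag 8 (0.28); the remaining lags stay at or below 0.04.
The dominant spike at lag 4 indicates a seasonal period of 4.

4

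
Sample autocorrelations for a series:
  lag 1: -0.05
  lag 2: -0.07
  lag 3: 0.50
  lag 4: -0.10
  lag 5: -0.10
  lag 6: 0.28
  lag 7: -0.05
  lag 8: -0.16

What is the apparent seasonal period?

3

The largest autocorrelation is r_3 = 0.50, with a weaker echo at lag 6 (0.28); the remaining lags stay at or below -0.05.
The dominant spike at lag 3 indicates a seasonal period of 3.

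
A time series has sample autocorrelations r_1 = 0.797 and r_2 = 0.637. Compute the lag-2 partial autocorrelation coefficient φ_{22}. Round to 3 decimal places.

0.005

φ_{22} = (r_2 − r_1²) / (1 − r_1²)
r_1² = (0.797)² = 0.635209
Numerator = 0.637 − 0.6352 = 0.0018; denominator = 1 − 0.6352 = 0.3648
φ_{22} = 0.0018 / 0.3648 = 0.005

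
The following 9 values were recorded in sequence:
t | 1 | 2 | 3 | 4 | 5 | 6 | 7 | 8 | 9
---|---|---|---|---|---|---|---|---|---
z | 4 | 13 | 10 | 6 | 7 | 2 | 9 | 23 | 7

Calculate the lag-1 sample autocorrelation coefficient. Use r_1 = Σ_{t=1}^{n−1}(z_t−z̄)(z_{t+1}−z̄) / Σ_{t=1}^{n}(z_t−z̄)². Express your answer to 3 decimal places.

-0.089

Mean z̄ = (4 + 13 + 10 + 6 + 7 + 2 + 9 + 23 + 7)/9 = 9.0000
Numerator Σ_{t=1}^{8}(z_t−z̄)(z_{t+1}−z̄) = -27.0000
Denominator Σ(z_t−z̄)² = 304.0000
r_1 = -27.0000 / 304.0000 = -0.089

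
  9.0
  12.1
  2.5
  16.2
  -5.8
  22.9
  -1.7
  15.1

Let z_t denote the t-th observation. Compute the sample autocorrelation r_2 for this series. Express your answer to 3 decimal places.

Mean z̄ = (9.0 + 12.1 + 2.5 + 16.2 − 5.8 + 22.9 − 1.7 + 15.1)/8 = 8.7875
Deviations from mean: 0.2125, 3.3125, -6.2875, 7.4125, -14.5875, 14.1125, -10.4875, 6.3125
Numerator Σ_{t=1}^{6}(z_t−z̄)(z_{t+2}−z̄) = 461.6172
Denominator Σ(z_t−z̄)² = 667.2888
r_2 = 461.6172 / 667.2888 = 0.692

0.692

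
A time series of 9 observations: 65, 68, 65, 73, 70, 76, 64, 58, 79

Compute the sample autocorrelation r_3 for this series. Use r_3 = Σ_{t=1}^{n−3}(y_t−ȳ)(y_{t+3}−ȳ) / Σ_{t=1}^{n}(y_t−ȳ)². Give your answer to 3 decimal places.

-0.007

Mean ȳ = (65 + 68 + 65 + 73 + 70 + 76 + 64 + 58 + 79)/9 = 68.6667
Numerator Σ_{t=1}^{6}(y_t−ȳ)(y_{t+3}−ȳ) = -2.3333
Denominator Σ(y_t−ȳ)² = 344.0000
r_3 = -2.3333 / 344.0000 = -0.007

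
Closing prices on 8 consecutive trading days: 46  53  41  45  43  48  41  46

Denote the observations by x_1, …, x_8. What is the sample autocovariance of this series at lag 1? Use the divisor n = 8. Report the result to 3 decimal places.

-5.814

Mean x̄ = (46 + 53 + 41 + 45 + 43 + 48 + 41 + 46)/8 = 45.3750
Deviations: 0.6250, 7.6250, -4.3750, -0.3750, -2.3750, 2.6250, -4.3750, 0.6250
Σ_{t=1}^{7}(x_t−x̄)(x_{t+1}−x̄) = -46.5156
γ_1 = -46.5156 / 8 = -5.814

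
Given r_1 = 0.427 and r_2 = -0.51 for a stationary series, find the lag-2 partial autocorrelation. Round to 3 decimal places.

φ_{22} = (r_2 − r_1²) / (1 − r_1²)
r_1² = (0.427)² = 0.182329
Numerator = -0.51 − 0.1823 = -0.6923; denominator = 1 − 0.1823 = 0.8177
φ_{22} = -0.6923 / 0.8177 = -0.847

-0.847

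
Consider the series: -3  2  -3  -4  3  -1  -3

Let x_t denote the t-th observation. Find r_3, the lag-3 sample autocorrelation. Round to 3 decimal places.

0.504

Mean x̄ = (-3 + 2 − 3 − 4 + 3 − 1 − 3)/7 = -1.2857
Numerator Σ_{t=1}^{4}(x_t−x̄)(x_{t+3}−x̄) = 22.8980
Denominator Σ(x_t−x̄)² = 45.4286
r_3 = 22.8980 / 45.4286 = 0.504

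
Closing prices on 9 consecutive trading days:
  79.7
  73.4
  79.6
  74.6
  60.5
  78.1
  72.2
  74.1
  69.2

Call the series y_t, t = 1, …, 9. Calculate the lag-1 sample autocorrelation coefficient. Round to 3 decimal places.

-0.271

Mean ȳ = (79.7 + 73.4 + 79.6 + 74.6 + 60.5 + 78.1 + 72.2 + 74.1 + 69.2)/9 = 73.4889
Numerator Σ_{t=1}^{8}(y_t−ȳ)(y_{t+1}−ȳ) = -77.9823
Denominator Σ(y_t−ȳ)² = 287.5689
r_1 = -77.9823 / 287.5689 = -0.271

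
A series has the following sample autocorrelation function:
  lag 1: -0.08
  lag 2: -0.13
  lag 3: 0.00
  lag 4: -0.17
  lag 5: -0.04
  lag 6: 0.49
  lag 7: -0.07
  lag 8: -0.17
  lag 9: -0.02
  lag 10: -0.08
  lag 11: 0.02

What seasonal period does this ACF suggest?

6

The largest autocorrelation is r_6 = 0.49; the remaining lags stay at or below 0.02.
The dominant spike at lag 6 indicates a seasonal period of 6.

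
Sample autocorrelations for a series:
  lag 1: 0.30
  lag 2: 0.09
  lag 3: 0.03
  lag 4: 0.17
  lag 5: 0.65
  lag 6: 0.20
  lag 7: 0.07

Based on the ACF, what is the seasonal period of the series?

The largest autocorrelation is r_5 = 0.65; the remaining lags stay at or below 0.30. The elevated value at lag 1 (0.30), dropping to 0.09 at lag 2, reflects decaying short-term dependence rather than seasonality.
The dominant spike at lag 5 indicates a seasonal period of 5.

5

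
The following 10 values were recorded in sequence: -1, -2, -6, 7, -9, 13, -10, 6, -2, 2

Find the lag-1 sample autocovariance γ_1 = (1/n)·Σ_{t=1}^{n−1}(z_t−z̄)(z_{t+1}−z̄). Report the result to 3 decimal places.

-41.464

Mean z̄ = (-1 − 2 − 6 + 7 − 9 + 13 − 10 + 6 − 2 + 2)/10 = -0.2000
Σ_{t=1}^{9}(z_t−z̄)(z_{t+1}−z̄) = -414.6400
γ_1 = -414.6400 / 10 = -41.464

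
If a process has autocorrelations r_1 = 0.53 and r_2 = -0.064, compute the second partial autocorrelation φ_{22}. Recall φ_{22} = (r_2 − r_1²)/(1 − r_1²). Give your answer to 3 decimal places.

-0.480

φ_{22} = (r_2 − r_1²) / (1 − r_1²)
r_1² = (0.53)² = 0.2809
Numerator = -0.064 − 0.2809 = -0.3449; denominator = 1 − 0.2809 = 0.7191
φ_{22} = -0.3449 / 0.7191 = -0.480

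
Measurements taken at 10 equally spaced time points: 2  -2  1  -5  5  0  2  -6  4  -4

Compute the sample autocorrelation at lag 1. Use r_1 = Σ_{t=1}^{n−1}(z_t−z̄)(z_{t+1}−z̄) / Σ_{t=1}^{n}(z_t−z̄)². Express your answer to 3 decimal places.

Mean z̄ = (2 − 2 + 1 − 5 + 5 + 0 + 2 − 6 + 4 − 4)/10 = -0.3000
Numerator Σ_{t=1}^{9}(z_t−z̄)(z_{t+1}−z̄) = -88.3900
Denominator Σ(z_t−z̄)² = 130.1000
r_1 = -88.3900 / 130.1000 = -0.679

-0.679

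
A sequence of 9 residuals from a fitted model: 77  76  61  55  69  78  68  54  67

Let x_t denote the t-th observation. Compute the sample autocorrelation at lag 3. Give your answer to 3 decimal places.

-0.315

Mean x̄ = (77 + 76 + 61 + 55 + 69 + 78 + 68 + 54 + 67)/9 = 67.2222
Numerator Σ_{t=1}^{6}(x_t−x̄)(x_{t+3}−x̄) = -206.3704
Denominator Σ(x_t−x̄)² = 655.5556
r_3 = -206.3704 / 655.5556 = -0.315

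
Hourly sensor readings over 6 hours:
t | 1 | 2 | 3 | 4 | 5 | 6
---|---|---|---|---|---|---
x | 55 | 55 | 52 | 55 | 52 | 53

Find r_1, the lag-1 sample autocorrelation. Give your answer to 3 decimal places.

-0.333

Mean x̄ = (55 + 55 + 52 + 55 + 52 + 53)/6 = 53.6667
Deviations from mean: 1.3333, 1.3333, -1.6667, 1.3333, -1.6667, -0.6667
Σ(x_t−x̄)(x_{t+1}−x̄) = (1.7778) + (-2.2222) + (-2.2222) + (-2.2222) + (1.1111) = -3.7778
Denominator Σ(x_t−x̄)² = 11.3333
r_1 = -3.7778 / 11.3333 = -0.333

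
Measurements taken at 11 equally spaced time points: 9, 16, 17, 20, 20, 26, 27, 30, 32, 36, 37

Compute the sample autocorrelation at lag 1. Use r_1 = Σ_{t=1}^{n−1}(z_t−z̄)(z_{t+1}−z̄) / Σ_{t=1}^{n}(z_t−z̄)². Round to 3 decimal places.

Mean z̄ = (9 + 16 + 17 + 20 + 20 + 26 + 27 + 30 + 32 + 36 + 37)/11 = 24.5455
Numerator Σ_{t=1}^{10}(z_t−z̄)(z_{t+1}−z̄) = 531.3388
Denominator Σ(z_t−z̄)² = 792.7273
r_1 = 531.3388 / 792.7273 = 0.670

0.670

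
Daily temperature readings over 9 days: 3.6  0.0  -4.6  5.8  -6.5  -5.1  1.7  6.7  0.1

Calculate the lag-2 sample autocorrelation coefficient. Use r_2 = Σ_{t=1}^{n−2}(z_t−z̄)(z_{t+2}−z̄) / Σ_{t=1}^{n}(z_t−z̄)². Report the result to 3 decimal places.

-0.325

Mean z̄ = (3.6 + 0.0 − 4.6 + 5.8 − 6.5 − 5.1 + 1.7 + 6.7 + 0.1)/9 = 0.1889
Numerator Σ_{t=1}^{7}(z_t−z̄)(z_{t+2}−z̄) = -59.7180
Denominator Σ(z_t−z̄)² = 183.4889
r_2 = -59.7180 / 183.4889 = -0.325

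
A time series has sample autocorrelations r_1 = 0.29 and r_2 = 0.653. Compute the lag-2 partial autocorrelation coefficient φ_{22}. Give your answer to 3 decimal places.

φ_{22} = (r_2 − r_1²) / (1 − r_1²)
r_1² = (0.29)² = 0.0841
Numerator = 0.653 − 0.0841 = 0.5689; denominator = 1 − 0.0841 = 0.9159
φ_{22} = 0.5689 / 0.9159 = 0.621

0.621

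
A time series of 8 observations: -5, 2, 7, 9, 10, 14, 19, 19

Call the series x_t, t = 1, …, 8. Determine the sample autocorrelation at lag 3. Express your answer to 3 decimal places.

-0.016

Mean x̄ = (-5 + 2 + 7 + 9 + 10 + 14 + 19 + 19)/8 = 9.3750
Numerator Σ_{t=1}^{5}(x_t−x̄)(x_{t+3}−x̄) = -7.7969
Denominator Σ(x_t−x̄)² = 473.8750
r_3 = -7.7969 / 473.8750 = -0.016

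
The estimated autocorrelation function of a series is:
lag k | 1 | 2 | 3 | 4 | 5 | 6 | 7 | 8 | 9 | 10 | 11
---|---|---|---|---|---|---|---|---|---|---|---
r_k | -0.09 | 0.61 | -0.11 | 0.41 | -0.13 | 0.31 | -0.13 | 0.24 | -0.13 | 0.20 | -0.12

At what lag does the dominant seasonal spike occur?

The largest autocorrelation is r_2 = 0.61, with weaker echoes at lags 4 (0.41), 6 (0.31), 8 (0.24) and 10 (0.20); the remaining lags stay at or below -0.09.
The dominant spike at lag 2 indicates a seasonal period of 2.

2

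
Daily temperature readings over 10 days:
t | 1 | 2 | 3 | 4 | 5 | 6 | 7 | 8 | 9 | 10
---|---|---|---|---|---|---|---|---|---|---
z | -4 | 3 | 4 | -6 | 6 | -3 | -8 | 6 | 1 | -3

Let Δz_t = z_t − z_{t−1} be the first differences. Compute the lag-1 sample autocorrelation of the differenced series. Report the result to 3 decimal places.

-0.480

First differences Δz: 7, 1, -10, 12, -9, -5, 14, -5, -4
Mean of differences = 0.1111
Numerator Σ(Δz_t−Δz̄)(Δz_{t+1}−Δz̄) = -305.7901
Denominator Σ(Δz_t−Δz̄)² = 636.8889
r_1(Δz) = -305.7901 / 636.8889 = -0.480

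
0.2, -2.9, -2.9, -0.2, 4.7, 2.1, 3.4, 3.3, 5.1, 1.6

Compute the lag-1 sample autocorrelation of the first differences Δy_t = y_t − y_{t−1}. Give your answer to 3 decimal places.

-0.167

First differences Δy: -3.1, 0.0, 2.7, 4.9, -2.6, 1.3, -0.1, 1.8, -3.5
Mean of differences = 0.1556
Numerator Σ(Δy_t−Δȳ)(Δy_{t+1}−Δȳ) = -10.7686
Denominator Σ(Δy_t−Δȳ)² = 64.6422
r_1(Δy) = -10.7686 / 64.6422 = -0.167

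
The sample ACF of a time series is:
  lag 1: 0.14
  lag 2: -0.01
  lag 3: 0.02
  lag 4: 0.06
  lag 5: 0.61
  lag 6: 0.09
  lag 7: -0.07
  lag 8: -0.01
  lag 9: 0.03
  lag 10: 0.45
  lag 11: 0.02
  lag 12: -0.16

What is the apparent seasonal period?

5

The largest autocorrelation is r_5 = 0.61, with a weaker echo at lag 10 (0.45); the remaining lags stay at or below 0.14.
The dominant spike at lag 5 indicates a seasonal period of 5.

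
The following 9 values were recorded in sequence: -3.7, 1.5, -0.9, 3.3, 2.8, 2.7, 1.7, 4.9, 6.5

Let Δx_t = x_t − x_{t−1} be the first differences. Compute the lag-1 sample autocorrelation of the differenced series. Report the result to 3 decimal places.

-0.554

First differences Δx: 5.2, -2.4, 4.2, -0.5, -0.1, -1.0, 3.2, 1.6
Mean of differences = 1.2750
Numerator Σ(Δx_t−Δx̄)(Δx_{t+1}−Δx̄) = -28.5506
Denominator Σ(Δx_t−Δx̄)² = 51.4950
r_1(Δx) = -28.5506 / 51.4950 = -0.554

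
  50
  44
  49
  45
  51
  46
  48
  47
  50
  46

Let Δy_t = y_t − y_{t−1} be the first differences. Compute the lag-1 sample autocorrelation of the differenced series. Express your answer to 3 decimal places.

First differences Δy: -6, 5, -4, 6, -5, 2, -1, 3, -4
Mean of differences = -0.4444
Numerator Σ(Δy_t−Δȳ)(Δy_{t+1}−Δȳ) = -128.5309
Denominator Σ(Δy_t−Δȳ)² = 166.2222
r_1(Δy) = -128.5309 / 166.2222 = -0.773

-0.773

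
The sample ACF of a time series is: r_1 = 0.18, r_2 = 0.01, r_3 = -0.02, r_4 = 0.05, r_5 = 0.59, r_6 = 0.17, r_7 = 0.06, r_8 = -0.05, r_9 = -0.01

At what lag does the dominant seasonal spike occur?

The largest autocorrelation is r_5 = 0.59; the remaining lags stay at or below 0.18.
The dominant spike at lag 5 indicates a seasonal period of 5.

5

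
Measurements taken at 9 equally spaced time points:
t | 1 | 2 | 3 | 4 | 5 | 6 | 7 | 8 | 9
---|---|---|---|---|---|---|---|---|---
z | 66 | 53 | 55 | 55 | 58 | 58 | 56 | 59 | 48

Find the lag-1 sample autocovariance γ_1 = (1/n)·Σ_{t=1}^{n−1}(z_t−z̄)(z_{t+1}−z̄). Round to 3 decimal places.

-5.454

Mean z̄ = (66 + 53 + 55 + 55 + 58 + 58 + 56 + 59 + 48)/9 = 56.4444
Σ_{t=1}^{8}(z_t−z̄)(z_{t+1}−z̄) = -49.0864
γ_1 = -49.0864 / 9 = -5.454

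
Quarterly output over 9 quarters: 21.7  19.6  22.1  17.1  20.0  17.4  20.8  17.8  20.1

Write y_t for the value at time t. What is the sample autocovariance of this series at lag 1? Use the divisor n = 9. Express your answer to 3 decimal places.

Mean ȳ = (21.7 + 19.6 + 22.1 + 17.1 + 20.0 + 17.4 + 20.8 + 17.8 + 20.1)/9 = 19.6222
Σ_{t=1}^{8}(y_t−ȳ)(y_{t+1}−ȳ) = -13.7772
γ_1 = -13.7772 / 9 = -1.531

-1.531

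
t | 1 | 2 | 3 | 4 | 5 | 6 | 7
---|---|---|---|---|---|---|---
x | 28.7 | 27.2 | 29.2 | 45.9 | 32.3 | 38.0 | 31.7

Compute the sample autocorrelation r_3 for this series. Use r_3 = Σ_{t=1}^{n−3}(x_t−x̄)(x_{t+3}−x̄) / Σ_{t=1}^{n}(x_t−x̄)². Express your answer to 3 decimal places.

Mean x̄ = (28.7 + 27.2 + 29.2 + 45.9 + 32.3 + 38.0 + 31.7)/7 = 33.2857
Deviations from mean: -4.5857, -6.0857, -4.0857, 12.6143, -0.9857, 4.7143, -1.5857
Σ(x_t−x̄)(x_{t+3}−x̄) = (-57.8455) + (5.9988) + (-19.2612) + (-20.0027) = -91.1106
Denominator Σ(x_t−x̄)² = 259.5886
r_3 = -91.1106 / 259.5886 = -0.351

-0.351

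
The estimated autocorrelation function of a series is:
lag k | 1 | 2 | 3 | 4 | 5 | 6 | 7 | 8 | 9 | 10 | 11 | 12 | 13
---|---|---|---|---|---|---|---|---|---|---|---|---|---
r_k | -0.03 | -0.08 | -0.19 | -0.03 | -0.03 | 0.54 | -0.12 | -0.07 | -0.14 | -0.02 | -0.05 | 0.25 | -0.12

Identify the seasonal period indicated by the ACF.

6

The largest autocorrelation is r_6 = 0.54, with a weaker echo at lag 12 (0.25); the remaining lags stay at or below -0.02.
The dominant spike at lag 6 indicates a seasonal period of 6.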